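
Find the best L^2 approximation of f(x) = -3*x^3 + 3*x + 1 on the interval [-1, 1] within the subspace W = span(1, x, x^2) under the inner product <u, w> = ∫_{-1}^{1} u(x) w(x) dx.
g(x) = 6*x/5 + 1

The best approximation g ∈ W is the orthogonal projection of f onto W. Writing g = a_0 + a_1 x + a_2 x^2, the coefficients solve the normal equations G · a = b where
  G_{ij} = <φ_i, φ_j> and b_i = <f, φ_i>, with φ_0 = 1, φ_1 = x, φ_2 = x^2.
G =
  [2, 0, 2/3]
  [0, 2/3, 0]
  [2/3, 0, 2/5],
b = (2, 4/5, 2/3).
Solving gives a_0 = 1, a_1 = 6/5, a_2 = 0, so
  g(x) = 6*x/5 + 1.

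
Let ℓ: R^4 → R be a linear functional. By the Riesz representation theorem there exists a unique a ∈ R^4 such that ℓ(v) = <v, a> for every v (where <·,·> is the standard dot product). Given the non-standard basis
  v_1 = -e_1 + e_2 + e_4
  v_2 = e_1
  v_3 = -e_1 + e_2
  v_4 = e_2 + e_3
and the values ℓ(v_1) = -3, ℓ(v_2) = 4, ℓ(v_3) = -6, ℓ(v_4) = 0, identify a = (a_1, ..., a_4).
a = (4, -2, 2, 3)

Write a = (a_1, ..., a_4) in the standard basis. For each basis vector v_i, ℓ(v_i) = <v_i, a> is a linear equation in the a_j's. Collect the n equations into a matrix system V a = ℓ, where row i of V is v_i (expressed in the standard basis). Since V is invertible (lower-triangular with 1s on the diagonal, up to permutation), solve by back-substitution:
  V =
[[-1, 1, 0, 1],
 [1, 0, 0, 0],
 [-1, 1, 0, 0],
 [0, 1, 1, 0]]
  V a = (-3, 4, -6, 0)
Solving gives a = (4, -2, 2, 3).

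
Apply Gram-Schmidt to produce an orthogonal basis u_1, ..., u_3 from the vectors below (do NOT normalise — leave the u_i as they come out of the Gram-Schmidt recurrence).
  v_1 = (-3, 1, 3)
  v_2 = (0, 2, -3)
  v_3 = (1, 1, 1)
Orthogonal basis:
  u_1 = (-3, 1, 3)
  u_2 = (-21/19, 45/19, -36/19)
  u_3 = (12/11, 12/11, 8/11)

Apply the Gram-Schmidt recurrence
  u_1 = v_1
  u_i = v_i − Σ_{j<i} ((v_i · u_j) / (u_j · u_j)) · u_j.

Step by step this gives:
  u_1 = (-3, 1, 3)
  u_2 = (-21/19, 45/19, -36/19)
  u_3 = (12/11, 12/11, 8/11)

Orthogonality check:
  u_2 · u_1 = 0 (should be 0)
  u_3 · u_1 = 0 (should be 0)
  u_3 · u_2 = 0 (should be 0)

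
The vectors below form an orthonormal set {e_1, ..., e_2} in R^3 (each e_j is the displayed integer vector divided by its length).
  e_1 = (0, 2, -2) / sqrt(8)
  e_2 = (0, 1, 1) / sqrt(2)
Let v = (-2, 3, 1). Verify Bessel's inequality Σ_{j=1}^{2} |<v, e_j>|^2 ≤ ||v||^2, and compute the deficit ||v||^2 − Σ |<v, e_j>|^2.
Σ |<v, e_j>|^2 = 10; ||v||^2 = 14; deficit = 4

Write each e_j = u_j / sqrt(<u_j, u_j>) where u_j is the displayed integer vector. Then <v, e_j> = <v, u_j> / sqrt(<u_j, u_j>), so |<v, e_j>|^2 = <v, u_j>^2 / <u_j, u_j>.
Coefficients: <v, e_1> = 4/sqrt(8), <v, e_2> = 4/sqrt(2).
Square and sum: Σ |<v, e_j>|^2 = 10.
Compute ||v||^2 = v·v = 14.
Deficit = 14 − 10 = 4 ≥ 0, confirming Bessel's inequality. (The deficit equals ||v − Σ <v,e_j> e_j||^2, the squared distance from v to span{e_j}.)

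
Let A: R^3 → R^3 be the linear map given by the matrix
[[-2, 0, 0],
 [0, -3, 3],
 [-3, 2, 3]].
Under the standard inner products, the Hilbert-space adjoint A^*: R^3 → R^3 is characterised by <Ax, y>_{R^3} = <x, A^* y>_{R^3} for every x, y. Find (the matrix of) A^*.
A^* = A^T =
[[-2, 0, -3],
 [0, -3, 2],
 [0, 3, 3]]

For real matrices with standard dot products, the defining identity <Ax, y> = <x, A^* y> gives (Ax)^T y = x^T (A^*) y, i.e. x^T A^T y = x^T (A^*) y. Since this holds for all x, y, we must have A^* = A^T. Therefore
A^* =
[[-2, 0, -3],
 [0, -3, 2],
 [0, 3, 3]].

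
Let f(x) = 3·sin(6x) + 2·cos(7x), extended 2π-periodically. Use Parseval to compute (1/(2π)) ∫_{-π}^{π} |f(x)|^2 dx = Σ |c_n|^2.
Σ |c_n|^2 = 13/2

Expand |f|^2 and use orthogonality of {sin(nx), cos(mx)} on [-π, π]:
  ∫_{-π}^{π} sin(nx)^2 dx = π, ∫ cos(mx)^2 dx = π, and cross terms integrate to 0.
So ∫_{-π}^{π} f(x)^2 dx = 3^2 · π + 2^2 · π = (9 + 4)π.
Divide by 2π: (9 + 4)/2 = 13/2.
By Parseval, this equals Σ |c_n|^2.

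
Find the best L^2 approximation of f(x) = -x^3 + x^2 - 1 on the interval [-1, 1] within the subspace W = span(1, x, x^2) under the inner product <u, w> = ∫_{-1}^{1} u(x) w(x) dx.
g(x) = x^2 - 3*x/5 - 1

The best approximation g ∈ W is the orthogonal projection of f onto W. Writing g = a_0 + a_1 x + a_2 x^2, the coefficients solve the normal equations G · a = b where
  G_{ij} = <φ_i, φ_j> and b_i = <f, φ_i>, with φ_0 = 1, φ_1 = x, φ_2 = x^2.
G =
  [2, 0, 2/3]
  [0, 2/3, 0]
  [2/3, 0, 2/5],
b = (-4/3, -2/5, -4/15).
Solving gives a_0 = -1, a_1 = -3/5, a_2 = 1, so
  g(x) = x^2 - 3*x/5 - 1.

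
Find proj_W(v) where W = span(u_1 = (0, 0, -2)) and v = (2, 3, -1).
proj_W(v) = (0, 0, -1)

Set up U = [u_1 | ... | u_1] ∈ R^(3×1). The projector onto W = col(U) is P = U (U^T U)^(-1) U^T.
Compute U^T U =
  [4],
and U^T v = (2).
Solve U^T U · c = U^T v for the coefficients: c = (1/2). The projection is proj_W(v) = U c.
Check: (v - proj_W(v)) · u_1 = 0  (should be 0).
Result: proj_W(v) = (0, 0, -1).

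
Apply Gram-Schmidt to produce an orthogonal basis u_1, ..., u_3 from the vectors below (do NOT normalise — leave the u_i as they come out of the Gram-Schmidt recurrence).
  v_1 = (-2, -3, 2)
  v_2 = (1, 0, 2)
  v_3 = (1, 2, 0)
Orthogonal basis:
  u_1 = (-2, -3, 2)
  u_2 = (21/17, 6/17, 30/17)
  u_3 = (-4/9, 4/9, 2/9)

Apply the Gram-Schmidt recurrence
  u_1 = v_1
  u_i = v_i − Σ_{j<i} ((v_i · u_j) / (u_j · u_j)) · u_j.

Step by step this gives:
  u_1 = (-2, -3, 2)
  u_2 = (21/17, 6/17, 30/17)
  u_3 = (-4/9, 4/9, 2/9)

Orthogonality check:
  u_2 · u_1 = 0 (should be 0)
  u_3 · u_1 = 0 (should be 0)
  u_3 · u_2 = 0 (should be 0)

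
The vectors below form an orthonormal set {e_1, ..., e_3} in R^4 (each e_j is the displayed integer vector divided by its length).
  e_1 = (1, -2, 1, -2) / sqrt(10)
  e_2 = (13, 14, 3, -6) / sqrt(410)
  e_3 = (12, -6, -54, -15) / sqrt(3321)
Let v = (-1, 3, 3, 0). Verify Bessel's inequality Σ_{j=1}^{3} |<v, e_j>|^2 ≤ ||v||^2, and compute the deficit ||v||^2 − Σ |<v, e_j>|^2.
Σ |<v, e_j>|^2 = 146/9; ||v||^2 = 19; deficit = 25/9

Write each e_j = u_j / sqrt(<u_j, u_j>) where u_j is the displayed integer vector. Then <v, e_j> = <v, u_j> / sqrt(<u_j, u_j>), so |<v, e_j>|^2 = <v, u_j>^2 / <u_j, u_j>.
Coefficients: <v, e_1> = -4/sqrt(10), <v, e_2> = 38/sqrt(410), <v, e_3> = -192/sqrt(3321).
Square and sum: Σ |<v, e_j>|^2 = 146/9.
Compute ||v||^2 = v·v = 19.
Deficit = 19 − 146/9 = 25/9 ≥ 0, confirming Bessel's inequality. (The deficit equals ||v − Σ <v,e_j> e_j||^2, the squared distance from v to span{e_j}.)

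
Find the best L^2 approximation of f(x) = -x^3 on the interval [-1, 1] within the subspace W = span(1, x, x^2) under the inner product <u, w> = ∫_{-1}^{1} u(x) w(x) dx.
g(x) = -3*x/5

The best approximation g ∈ W is the orthogonal projection of f onto W. Writing g = a_0 + a_1 x + a_2 x^2, the coefficients solve the normal equations G · a = b where
  G_{ij} = <φ_i, φ_j> and b_i = <f, φ_i>, with φ_0 = 1, φ_1 = x, φ_2 = x^2.
G =
  [2, 0, 2/3]
  [0, 2/3, 0]
  [2/3, 0, 2/5],
b = (0, -2/5, 0).
Solving gives a_0 = 0, a_1 = -3/5, a_2 = 0, so
  g(x) = -3*x/5.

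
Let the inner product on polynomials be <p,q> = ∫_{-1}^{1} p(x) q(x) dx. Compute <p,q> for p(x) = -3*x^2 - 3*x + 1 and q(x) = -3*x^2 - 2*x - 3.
<p,q> = 28/5

Expand the product: p(x)·q(x) = 9*x^4 + 15*x^3 + 12*x^2 + 7*x - 3.
∫_{-1}^{1} of each monomial x^k gives [2/(k+1) if k even, 0 if k odd]. Integrating term-by-term (or equivalently evaluating the antiderivative F(x) = 9*x^5/5 + 15*x^4/4 + 4*x^3 + 7*x^2/2 - 3*x at the endpoints):
  F(1) − F(−1) = 201/20 − (89/20) = 28/5.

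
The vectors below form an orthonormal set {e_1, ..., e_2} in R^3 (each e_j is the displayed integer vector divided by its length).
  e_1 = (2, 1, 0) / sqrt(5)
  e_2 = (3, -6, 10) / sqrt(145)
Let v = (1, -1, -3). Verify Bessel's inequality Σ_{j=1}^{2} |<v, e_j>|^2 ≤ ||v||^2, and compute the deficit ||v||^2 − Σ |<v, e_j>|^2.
Σ |<v, e_j>|^2 = 94/29; ||v||^2 = 11; deficit = 225/29

Write each e_j = u_j / sqrt(<u_j, u_j>) where u_j is the displayed integer vector. Then <v, e_j> = <v, u_j> / sqrt(<u_j, u_j>), so |<v, e_j>|^2 = <v, u_j>^2 / <u_j, u_j>.
Coefficients: <v, e_1> = 1/sqrt(5), <v, e_2> = -21/sqrt(145).
Square and sum: Σ |<v, e_j>|^2 = 94/29.
Compute ||v||^2 = v·v = 11.
Deficit = 11 − 94/29 = 225/29 ≥ 0, confirming Bessel's inequality. (The deficit equals ||v − Σ <v,e_j> e_j||^2, the squared distance from v to span{e_j}.)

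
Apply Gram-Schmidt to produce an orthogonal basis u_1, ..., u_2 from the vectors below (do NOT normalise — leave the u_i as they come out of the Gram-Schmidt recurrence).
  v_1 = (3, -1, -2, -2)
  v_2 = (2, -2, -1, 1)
Orthogonal basis:
  u_1 = (3, -1, -2, -2)
  u_2 = (2/3, -14/9, -1/9, 17/9)

Apply the Gram-Schmidt recurrence
  u_1 = v_1
  u_i = v_i − Σ_{j<i} ((v_i · u_j) / (u_j · u_j)) · u_j.

Step by step this gives:
  u_1 = (3, -1, -2, -2)
  u_2 = (2/3, -14/9, -1/9, 17/9)

Orthogonality check:
  u_2 · u_1 = 0 (should be 0)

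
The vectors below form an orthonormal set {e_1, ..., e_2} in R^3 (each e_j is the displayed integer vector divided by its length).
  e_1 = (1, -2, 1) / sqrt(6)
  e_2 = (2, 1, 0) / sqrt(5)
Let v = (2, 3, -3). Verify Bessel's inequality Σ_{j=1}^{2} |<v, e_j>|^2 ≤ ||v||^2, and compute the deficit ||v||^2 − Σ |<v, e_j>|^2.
Σ |<v, e_j>|^2 = 539/30; ||v||^2 = 22; deficit = 121/30

Write each e_j = u_j / sqrt(<u_j, u_j>) where u_j is the displayed integer vector. Then <v, e_j> = <v, u_j> / sqrt(<u_j, u_j>), so |<v, e_j>|^2 = <v, u_j>^2 / <u_j, u_j>.
Coefficients: <v, e_1> = -7/sqrt(6), <v, e_2> = 7/sqrt(5).
Square and sum: Σ |<v, e_j>|^2 = 539/30.
Compute ||v||^2 = v·v = 22.
Deficit = 22 − 539/30 = 121/30 ≥ 0, confirming Bessel's inequality. (The deficit equals ||v − Σ <v,e_j> e_j||^2, the squared distance from v to span{e_j}.)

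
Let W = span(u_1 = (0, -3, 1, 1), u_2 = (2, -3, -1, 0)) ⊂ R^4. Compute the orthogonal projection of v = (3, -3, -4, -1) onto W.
proj_W(v) = (59/15, -27/10, -91/30, -16/15)

Set up U = [u_1 | ... | u_2] ∈ R^(4×2). The projector onto W = col(U) is P = U (U^T U)^(-1) U^T.
Compute U^T U =
  [11, 8]
  [8, 14],
and U^T v = (4, 19).
Solve U^T U · c = U^T v for the coefficients: c = (-16/15, 59/30). The projection is proj_W(v) = U c.
Check: (v - proj_W(v)) · u_1 = 0  (should be 0).
Check: (v - proj_W(v)) · u_2 = 0  (should be 0).
Result: proj_W(v) = (59/15, -27/10, -91/30, -16/15).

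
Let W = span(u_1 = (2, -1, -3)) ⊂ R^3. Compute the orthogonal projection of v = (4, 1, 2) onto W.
proj_W(v) = (1/7, -1/14, -3/14)

Set up U = [u_1 | ... | u_1] ∈ R^(3×1). The projector onto W = col(U) is P = U (U^T U)^(-1) U^T.
Compute U^T U =
  [14],
and U^T v = (1).
Solve U^T U · c = U^T v for the coefficients: c = (1/14). The projection is proj_W(v) = U c.
Check: (v - proj_W(v)) · u_1 = 0  (should be 0).
Result: proj_W(v) = (1/7, -1/14, -3/14).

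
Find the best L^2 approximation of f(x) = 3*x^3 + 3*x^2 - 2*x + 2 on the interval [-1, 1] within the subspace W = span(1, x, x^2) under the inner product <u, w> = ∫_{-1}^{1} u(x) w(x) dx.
g(x) = 3*x^2 - x/5 + 2

The best approximation g ∈ W is the orthogonal projection of f onto W. Writing g = a_0 + a_1 x + a_2 x^2, the coefficients solve the normal equations G · a = b where
  G_{ij} = <φ_i, φ_j> and b_i = <f, φ_i>, with φ_0 = 1, φ_1 = x, φ_2 = x^2.
G =
  [2, 0, 2/3]
  [0, 2/3, 0]
  [2/3, 0, 2/5],
b = (6, -2/15, 38/15).
Solving gives a_0 = 2, a_1 = -1/5, a_2 = 3, so
  g(x) = 3*x^2 - x/5 + 2.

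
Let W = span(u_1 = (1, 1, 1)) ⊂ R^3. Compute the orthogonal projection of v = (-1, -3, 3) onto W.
proj_W(v) = (-1/3, -1/3, -1/3)

Set up U = [u_1 | ... | u_1] ∈ R^(3×1). The projector onto W = col(U) is P = U (U^T U)^(-1) U^T.
Compute U^T U =
  [3],
and U^T v = (-1).
Solve U^T U · c = U^T v for the coefficients: c = (-1/3). The projection is proj_W(v) = U c.
Check: (v - proj_W(v)) · u_1 = 0  (should be 0).
Result: proj_W(v) = (-1/3, -1/3, -1/3).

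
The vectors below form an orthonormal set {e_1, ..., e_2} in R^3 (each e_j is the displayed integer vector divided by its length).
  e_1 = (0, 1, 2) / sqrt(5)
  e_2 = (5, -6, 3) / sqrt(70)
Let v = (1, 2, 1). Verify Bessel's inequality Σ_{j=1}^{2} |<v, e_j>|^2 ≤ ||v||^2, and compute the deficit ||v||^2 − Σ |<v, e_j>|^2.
Σ |<v, e_j>|^2 = 24/7; ||v||^2 = 6; deficit = 18/7

Write each e_j = u_j / sqrt(<u_j, u_j>) where u_j is the displayed integer vector. Then <v, e_j> = <v, u_j> / sqrt(<u_j, u_j>), so |<v, e_j>|^2 = <v, u_j>^2 / <u_j, u_j>.
Coefficients: <v, e_1> = 4/sqrt(5), <v, e_2> = -4/sqrt(70).
Square and sum: Σ |<v, e_j>|^2 = 24/7.
Compute ||v||^2 = v·v = 6.
Deficit = 6 − 24/7 = 18/7 ≥ 0, confirming Bessel's inequality. (The deficit equals ||v − Σ <v,e_j> e_j||^2, the squared distance from v to span{e_j}.)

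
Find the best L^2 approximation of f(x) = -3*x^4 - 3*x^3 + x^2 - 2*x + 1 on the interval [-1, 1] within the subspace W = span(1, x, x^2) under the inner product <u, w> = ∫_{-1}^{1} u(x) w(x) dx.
g(x) = -11*x^2/7 - 19*x/5 + 44/35

The best approximation g ∈ W is the orthogonal projection of f onto W. Writing g = a_0 + a_1 x + a_2 x^2, the coefficients solve the normal equations G · a = b where
  G_{ij} = <φ_i, φ_j> and b_i = <f, φ_i>, with φ_0 = 1, φ_1 = x, φ_2 = x^2.
G =
  [2, 0, 2/3]
  [0, 2/3, 0]
  [2/3, 0, 2/5],
b = (22/15, -38/15, 22/105).
Solving gives a_0 = 44/35, a_1 = -19/5, a_2 = -11/7, so
  g(x) = -11*x^2/7 - 19*x/5 + 44/35.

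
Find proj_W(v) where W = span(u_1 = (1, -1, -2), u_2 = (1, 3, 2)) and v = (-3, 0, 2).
proj_W(v) = (-8/3, -1/3, 7/3)

Set up U = [u_1 | ... | u_2] ∈ R^(3×2). The projector onto W = col(U) is P = U (U^T U)^(-1) U^T.
Compute U^T U =
  [6, -6]
  [-6, 14],
and U^T v = (-7, 1).
Solve U^T U · c = U^T v for the coefficients: c = (-23/12, -3/4). The projection is proj_W(v) = U c.
Check: (v - proj_W(v)) · u_1 = 0  (should be 0).
Check: (v - proj_W(v)) · u_2 = 0  (should be 0).
Result: proj_W(v) = (-8/3, -1/3, 7/3).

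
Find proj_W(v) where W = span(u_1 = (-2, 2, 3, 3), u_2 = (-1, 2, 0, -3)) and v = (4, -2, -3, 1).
proj_W(v) = (182/71, -250/71, -171/71, 33/71)

Set up U = [u_1 | ... | u_2] ∈ R^(4×2). The projector onto W = col(U) is P = U (U^T U)^(-1) U^T.
Compute U^T U =
  [26, -3]
  [-3, 14],
and U^T v = (-18, -11).
Solve U^T U · c = U^T v for the coefficients: c = (-57/71, -68/71). The projection is proj_W(v) = U c.
Check: (v - proj_W(v)) · u_1 = 0  (should be 0).
Check: (v - proj_W(v)) · u_2 = 0  (should be 0).
Result: proj_W(v) = (182/71, -250/71, -171/71, 33/71).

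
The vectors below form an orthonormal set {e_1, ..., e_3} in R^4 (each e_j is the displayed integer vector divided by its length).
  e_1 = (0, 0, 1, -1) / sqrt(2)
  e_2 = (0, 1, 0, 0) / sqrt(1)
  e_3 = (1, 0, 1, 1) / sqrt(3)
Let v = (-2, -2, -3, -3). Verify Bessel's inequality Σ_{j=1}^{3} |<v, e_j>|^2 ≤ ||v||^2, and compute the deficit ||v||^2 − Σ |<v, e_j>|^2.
Σ |<v, e_j>|^2 = 76/3; ||v||^2 = 26; deficit = 2/3

Write each e_j = u_j / sqrt(<u_j, u_j>) where u_j is the displayed integer vector. Then <v, e_j> = <v, u_j> / sqrt(<u_j, u_j>), so |<v, e_j>|^2 = <v, u_j>^2 / <u_j, u_j>.
Coefficients: <v, e_1> = 0/sqrt(2), <v, e_2> = -2/sqrt(1), <v, e_3> = -8/sqrt(3).
Square and sum: Σ |<v, e_j>|^2 = 76/3.
Compute ||v||^2 = v·v = 26.
Deficit = 26 − 76/3 = 2/3 ≥ 0, confirming Bessel's inequality. (The deficit equals ||v − Σ <v,e_j> e_j||^2, the squared distance from v to span{e_j}.)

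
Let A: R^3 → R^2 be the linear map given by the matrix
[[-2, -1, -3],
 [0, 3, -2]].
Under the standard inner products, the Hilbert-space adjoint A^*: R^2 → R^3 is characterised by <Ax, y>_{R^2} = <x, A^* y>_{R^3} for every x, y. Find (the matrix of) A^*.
A^* = A^T =
[[-2, 0],
 [-1, 3],
 [-3, -2]]

For real matrices with standard dot products, the defining identity <Ax, y> = <x, A^* y> gives (Ax)^T y = x^T (A^*) y, i.e. x^T A^T y = x^T (A^*) y. Since this holds for all x, y, we must have A^* = A^T. Therefore
A^* =
[[-2, 0],
 [-1, 3],
 [-3, -2]].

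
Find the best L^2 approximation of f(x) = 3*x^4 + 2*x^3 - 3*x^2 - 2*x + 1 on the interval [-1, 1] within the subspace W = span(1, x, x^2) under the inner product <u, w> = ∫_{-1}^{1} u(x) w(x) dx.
g(x) = -3*x^2/7 - 4*x/5 + 26/35

The best approximation g ∈ W is the orthogonal projection of f onto W. Writing g = a_0 + a_1 x + a_2 x^2, the coefficients solve the normal equations G · a = b where
  G_{ij} = <φ_i, φ_j> and b_i = <f, φ_i>, with φ_0 = 1, φ_1 = x, φ_2 = x^2.
G =
  [2, 0, 2/3]
  [0, 2/3, 0]
  [2/3, 0, 2/5],
b = (6/5, -8/15, 34/105).
Solving gives a_0 = 26/35, a_1 = -4/5, a_2 = -3/7, so
  g(x) = -3*x^2/7 - 4*x/5 + 26/35.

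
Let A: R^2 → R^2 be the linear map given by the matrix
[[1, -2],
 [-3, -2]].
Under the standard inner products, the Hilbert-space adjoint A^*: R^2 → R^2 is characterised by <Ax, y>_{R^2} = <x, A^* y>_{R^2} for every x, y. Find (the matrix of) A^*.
A^* = A^T =
[[1, -3],
 [-2, -2]]

For real matrices with standard dot products, the defining identity <Ax, y> = <x, A^* y> gives (Ax)^T y = x^T (A^*) y, i.e. x^T A^T y = x^T (A^*) y. Since this holds for all x, y, we must have A^* = A^T. Therefore
A^* =
[[1, -3],
 [-2, -2]].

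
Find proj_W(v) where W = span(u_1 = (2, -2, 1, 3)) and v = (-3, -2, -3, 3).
proj_W(v) = (4/9, -4/9, 2/9, 2/3)

Set up U = [u_1 | ... | u_1] ∈ R^(4×1). The projector onto W = col(U) is P = U (U^T U)^(-1) U^T.
Compute U^T U =
  [18],
and U^T v = (4).
Solve U^T U · c = U^T v for the coefficients: c = (2/9). The projection is proj_W(v) = U c.
Check: (v - proj_W(v)) · u_1 = 0  (should be 0).
Result: proj_W(v) = (4/9, -4/9, 2/9, 2/3).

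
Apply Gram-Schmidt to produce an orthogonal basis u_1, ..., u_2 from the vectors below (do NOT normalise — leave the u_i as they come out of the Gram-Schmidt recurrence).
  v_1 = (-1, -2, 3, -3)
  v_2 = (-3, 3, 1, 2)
Orthogonal basis:
  u_1 = (-1, -2, 3, -3)
  u_2 = (-75/23, 57/23, 41/23, 28/23)

Apply the Gram-Schmidt recurrence
  u_1 = v_1
  u_i = v_i − Σ_{j<i} ((v_i · u_j) / (u_j · u_j)) · u_j.

Step by step this gives:
  u_1 = (-1, -2, 3, -3)
  u_2 = (-75/23, 57/23, 41/23, 28/23)

Orthogonality check:
  u_2 · u_1 = 0 (should be 0)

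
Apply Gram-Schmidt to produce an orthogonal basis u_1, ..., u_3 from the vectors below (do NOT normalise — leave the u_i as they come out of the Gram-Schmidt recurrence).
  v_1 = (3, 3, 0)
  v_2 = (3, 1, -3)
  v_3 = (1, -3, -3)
Orthogonal basis:
  u_1 = (3, 3, 0)
  u_2 = (1, -1, -3)
  u_3 = (9/11, -9/11, 6/11)

Apply the Gram-Schmidt recurrence
  u_1 = v_1
  u_i = v_i − Σ_{j<i} ((v_i · u_j) / (u_j · u_j)) · u_j.

Step by step this gives:
  u_1 = (3, 3, 0)
  u_2 = (1, -1, -3)
  u_3 = (9/11, -9/11, 6/11)

Orthogonality check:
  u_2 · u_1 = 0 (should be 0)
  u_3 · u_1 = 0 (should be 0)
  u_3 · u_2 = 0 (should be 0)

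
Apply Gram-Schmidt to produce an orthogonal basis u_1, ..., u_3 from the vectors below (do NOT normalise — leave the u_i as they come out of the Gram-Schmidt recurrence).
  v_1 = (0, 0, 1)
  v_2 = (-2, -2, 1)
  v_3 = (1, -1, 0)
Orthogonal basis:
  u_1 = (0, 0, 1)
  u_2 = (-2, -2, 0)
  u_3 = (1, -1, 0)

Apply the Gram-Schmidt recurrence
  u_1 = v_1
  u_i = v_i − Σ_{j<i} ((v_i · u_j) / (u_j · u_j)) · u_j.

Step by step this gives:
  u_1 = (0, 0, 1)
  u_2 = (-2, -2, 0)
  u_3 = (1, -1, 0)

Orthogonality check:
  u_2 · u_1 = 0 (should be 0)
  u_3 · u_1 = 0 (should be 0)
  u_3 · u_2 = 0 (should be 0)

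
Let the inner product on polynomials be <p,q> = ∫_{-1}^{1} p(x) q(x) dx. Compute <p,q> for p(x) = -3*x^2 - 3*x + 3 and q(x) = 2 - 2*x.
<p,q> = 12

Expand the product: p(x)·q(x) = 6*x^3 - 12*x + 6.
∫_{-1}^{1} of each monomial x^k gives [2/(k+1) if k even, 0 if k odd]. Integrating term-by-term (or equivalently evaluating the antiderivative F(x) = 3*x^4/2 - 6*x^2 + 6*x at the endpoints):
  F(1) − F(−1) = 3/2 − (-21/2) = 12.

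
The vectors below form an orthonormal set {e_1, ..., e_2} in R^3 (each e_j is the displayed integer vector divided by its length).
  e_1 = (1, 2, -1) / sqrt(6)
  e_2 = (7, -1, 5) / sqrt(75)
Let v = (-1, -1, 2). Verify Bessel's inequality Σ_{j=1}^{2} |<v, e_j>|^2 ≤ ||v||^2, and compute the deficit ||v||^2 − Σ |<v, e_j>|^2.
Σ |<v, e_j>|^2 = 219/50; ||v||^2 = 6; deficit = 81/50

Write each e_j = u_j / sqrt(<u_j, u_j>) where u_j is the displayed integer vector. Then <v, e_j> = <v, u_j> / sqrt(<u_j, u_j>), so |<v, e_j>|^2 = <v, u_j>^2 / <u_j, u_j>.
Coefficients: <v, e_1> = -5/sqrt(6), <v, e_2> = 4/sqrt(75).
Square and sum: Σ |<v, e_j>|^2 = 219/50.
Compute ||v||^2 = v·v = 6.
Deficit = 6 − 219/50 = 81/50 ≥ 0, confirming Bessel's inequality. (The deficit equals ||v − Σ <v,e_j> e_j||^2, the squared distance from v to span{e_j}.)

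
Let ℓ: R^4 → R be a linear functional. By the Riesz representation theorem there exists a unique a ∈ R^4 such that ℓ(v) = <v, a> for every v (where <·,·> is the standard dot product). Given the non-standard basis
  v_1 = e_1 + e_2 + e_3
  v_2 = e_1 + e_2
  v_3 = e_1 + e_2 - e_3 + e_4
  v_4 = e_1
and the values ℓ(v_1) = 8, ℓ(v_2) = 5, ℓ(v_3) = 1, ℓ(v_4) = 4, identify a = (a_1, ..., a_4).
a = (4, 1, 3, -1)

Write a = (a_1, ..., a_4) in the standard basis. For each basis vector v_i, ℓ(v_i) = <v_i, a> is a linear equation in the a_j's. Collect the n equations into a matrix system V a = ℓ, where row i of V is v_i (expressed in the standard basis). Since V is invertible (lower-triangular with 1s on the diagonal, up to permutation), solve by back-substitution:
  V =
[[1, 1, 1, 0],
 [1, 1, 0, 0],
 [1, 1, -1, 1],
 [1, 0, 0, 0]]
  V a = (8, 5, 1, 4)
Solving gives a = (4, 1, 3, -1).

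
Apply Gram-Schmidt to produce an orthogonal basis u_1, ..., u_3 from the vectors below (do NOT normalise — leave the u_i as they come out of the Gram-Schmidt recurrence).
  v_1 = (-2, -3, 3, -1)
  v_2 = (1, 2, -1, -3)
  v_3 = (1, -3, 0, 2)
Orthogonal basis:
  u_1 = (-2, -3, 3, -1)
  u_2 = (7/23, 22/23, 1/23, -77/23)
  u_3 = (468/281, -456/281, -174/281, -90/281)

Apply the Gram-Schmidt recurrence
  u_1 = v_1
  u_i = v_i − Σ_{j<i} ((v_i · u_j) / (u_j · u_j)) · u_j.

Step by step this gives:
  u_1 = (-2, -3, 3, -1)
  u_2 = (7/23, 22/23, 1/23, -77/23)
  u_3 = (468/281, -456/281, -174/281, -90/281)

Orthogonality check:
  u_2 · u_1 = 0 (should be 0)
  u_3 · u_1 = 0 (should be 0)
  u_3 · u_2 = 0 (should be 0)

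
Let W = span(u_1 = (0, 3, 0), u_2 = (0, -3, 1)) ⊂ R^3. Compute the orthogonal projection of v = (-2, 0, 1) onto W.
proj_W(v) = (0, 0, 1)

Set up U = [u_1 | ... | u_2] ∈ R^(3×2). The projector onto W = col(U) is P = U (U^T U)^(-1) U^T.
Compute U^T U =
  [9, -9]
  [-9, 10],
and U^T v = (0, 1).
Solve U^T U · c = U^T v for the coefficients: c = (1, 1). The projection is proj_W(v) = U c.
Check: (v - proj_W(v)) · u_1 = 0  (should be 0).
Check: (v - proj_W(v)) · u_2 = 0  (should be 0).
Result: proj_W(v) = (0, 0, 1).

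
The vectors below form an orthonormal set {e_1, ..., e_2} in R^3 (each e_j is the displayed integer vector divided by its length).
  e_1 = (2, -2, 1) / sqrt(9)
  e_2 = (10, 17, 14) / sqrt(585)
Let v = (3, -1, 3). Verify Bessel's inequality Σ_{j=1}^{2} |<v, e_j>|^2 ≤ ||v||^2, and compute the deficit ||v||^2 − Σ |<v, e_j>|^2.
Σ |<v, e_j>|^2 = 242/13; ||v||^2 = 19; deficit = 5/13

Write each e_j = u_j / sqrt(<u_j, u_j>) where u_j is the displayed integer vector. Then <v, e_j> = <v, u_j> / sqrt(<u_j, u_j>), so |<v, e_j>|^2 = <v, u_j>^2 / <u_j, u_j>.
Coefficients: <v, e_1> = 11/sqrt(9), <v, e_2> = 55/sqrt(585).
Square and sum: Σ |<v, e_j>|^2 = 242/13.
Compute ||v||^2 = v·v = 19.
Deficit = 19 − 242/13 = 5/13 ≥ 0, confirming Bessel's inequality. (The deficit equals ||v − Σ <v,e_j> e_j||^2, the squared distance from v to span{e_j}.)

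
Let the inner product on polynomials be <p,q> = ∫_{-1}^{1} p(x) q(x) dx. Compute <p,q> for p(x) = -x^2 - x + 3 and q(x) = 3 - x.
<p,q> = 50/3

Expand the product: p(x)·q(x) = x^3 - 2*x^2 - 6*x + 9.
∫_{-1}^{1} of each monomial x^k gives [2/(k+1) if k even, 0 if k odd]. Integrating term-by-term (or equivalently evaluating the antiderivative F(x) = x^4/4 - 2*x^3/3 - 3*x^2 + 9*x at the endpoints):
  F(1) − F(−1) = 67/12 − (-133/12) = 50/3.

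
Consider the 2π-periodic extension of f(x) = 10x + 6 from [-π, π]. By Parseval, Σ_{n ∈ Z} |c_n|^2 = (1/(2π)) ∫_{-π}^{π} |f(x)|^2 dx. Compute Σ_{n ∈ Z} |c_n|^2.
Σ |c_n|^2 = 100π^2/3 + 36

Expand and integrate term by term over [-π, π]:
  ∫ (10x)^2 dx = 100·(2π^3/3); ∫ 2·10·(6)·x dx = 0 (odd integrand); ∫ 6^2 dx = 36·2π.
So (1/(2π)) ∫_{-π}^{π} (10x + 6)^2 dx = 100π^2/3 + 36 = 100π^2/3 + 36.
Parseval ⇒ Σ |c_n|^2 = 100π^2/3 + 36.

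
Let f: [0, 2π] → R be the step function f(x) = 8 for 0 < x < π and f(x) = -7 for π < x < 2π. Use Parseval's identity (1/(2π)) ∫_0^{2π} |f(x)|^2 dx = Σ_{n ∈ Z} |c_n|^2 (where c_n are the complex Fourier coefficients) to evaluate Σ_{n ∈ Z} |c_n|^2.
Σ |c_n|^2 = 113/2

Parseval equates the L^2 energy of f (normalised by 1/(2π)) with the ℓ^2 sum of its Fourier coefficients: (1/(2π)) ∫_0^{2π} |f|^2 = Σ |c_n|^2.
Compute the left side: (1/(2π)) [∫_0^π 8^2 dx + ∫_π^{2π} (-7)^2 dx] = (1/(2π)) · (64π + 49π) = (64 + 49)/2 = 113/2.
So Σ_{n ∈ Z} |c_n|^2 = 113/2.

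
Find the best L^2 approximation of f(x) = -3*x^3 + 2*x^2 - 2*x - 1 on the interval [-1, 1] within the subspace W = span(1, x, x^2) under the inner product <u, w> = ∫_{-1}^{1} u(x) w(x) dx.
g(x) = 2*x^2 - 19*x/5 - 1

The best approximation g ∈ W is the orthogonal projection of f onto W. Writing g = a_0 + a_1 x + a_2 x^2, the coefficients solve the normal equations G · a = b where
  G_{ij} = <φ_i, φ_j> and b_i = <f, φ_i>, with φ_0 = 1, φ_1 = x, φ_2 = x^2.
G =
  [2, 0, 2/3]
  [0, 2/3, 0]
  [2/3, 0, 2/5],
b = (-2/3, -38/15, 2/15).
Solving gives a_0 = -1, a_1 = -19/5, a_2 = 2, so
  g(x) = 2*x^2 - 19*x/5 - 1.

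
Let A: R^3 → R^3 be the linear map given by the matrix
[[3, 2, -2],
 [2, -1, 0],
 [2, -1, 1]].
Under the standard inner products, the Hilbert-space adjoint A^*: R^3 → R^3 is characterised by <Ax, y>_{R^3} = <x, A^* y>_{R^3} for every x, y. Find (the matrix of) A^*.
A^* = A^T =
[[3, 2, 2],
 [2, -1, -1],
 [-2, 0, 1]]

For real matrices with standard dot products, the defining identity <Ax, y> = <x, A^* y> gives (Ax)^T y = x^T (A^*) y, i.e. x^T A^T y = x^T (A^*) y. Since this holds for all x, y, we must have A^* = A^T. Therefore
A^* =
[[3, 2, 2],
 [2, -1, -1],
 [-2, 0, 1]].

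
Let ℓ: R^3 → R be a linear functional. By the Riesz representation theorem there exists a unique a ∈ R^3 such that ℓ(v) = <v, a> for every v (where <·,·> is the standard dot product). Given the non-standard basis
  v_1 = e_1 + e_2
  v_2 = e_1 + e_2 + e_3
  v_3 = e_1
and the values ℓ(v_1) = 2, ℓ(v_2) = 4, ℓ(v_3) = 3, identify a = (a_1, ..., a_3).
a = (3, -1, 2)

Write a = (a_1, ..., a_3) in the standard basis. For each basis vector v_i, ℓ(v_i) = <v_i, a> is a linear equation in the a_j's. Collect the n equations into a matrix system V a = ℓ, where row i of V is v_i (expressed in the standard basis). Since V is invertible (lower-triangular with 1s on the diagonal, up to permutation), solve by back-substitution:
  V =
[[1, 1, 0],
 [1, 1, 1],
 [1, 0, 0]]
  V a = (2, 4, 3)
Solving gives a = (3, -1, 2).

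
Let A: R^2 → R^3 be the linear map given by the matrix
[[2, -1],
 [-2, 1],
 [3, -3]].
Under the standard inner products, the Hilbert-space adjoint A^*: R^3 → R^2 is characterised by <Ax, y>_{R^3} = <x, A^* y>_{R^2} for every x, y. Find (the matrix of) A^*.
A^* = A^T =
[[2, -2, 3],
 [-1, 1, -3]]

For real matrices with standard dot products, the defining identity <Ax, y> = <x, A^* y> gives (Ax)^T y = x^T (A^*) y, i.e. x^T A^T y = x^T (A^*) y. Since this holds for all x, y, we must have A^* = A^T. Therefore
A^* =
[[2, -2, 3],
 [-1, 1, -3]].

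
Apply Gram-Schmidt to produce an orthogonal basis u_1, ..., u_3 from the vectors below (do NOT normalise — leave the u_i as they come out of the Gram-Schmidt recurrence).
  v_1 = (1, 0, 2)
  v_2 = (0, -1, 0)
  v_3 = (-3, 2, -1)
Orthogonal basis:
  u_1 = (1, 0, 2)
  u_2 = (0, -1, 0)
  u_3 = (-2, 0, 1)

Apply the Gram-Schmidt recurrence
  u_1 = v_1
  u_i = v_i − Σ_{j<i} ((v_i · u_j) / (u_j · u_j)) · u_j.

Step by step this gives:
  u_1 = (1, 0, 2)
  u_2 = (0, -1, 0)
  u_3 = (-2, 0, 1)

Orthogonality check:
  u_2 · u_1 = 0 (should be 0)
  u_3 · u_1 = 0 (should be 0)
  u_3 · u_2 = 0 (should be 0)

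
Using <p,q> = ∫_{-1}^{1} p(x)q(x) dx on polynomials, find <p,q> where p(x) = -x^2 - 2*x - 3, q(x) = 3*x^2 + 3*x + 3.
<p,q> = -156/5

Expand the product: p(x)·q(x) = -3*x^4 - 9*x^3 - 18*x^2 - 15*x - 9.
∫_{-1}^{1} of each monomial x^k gives [2/(k+1) if k even, 0 if k odd]. Integrating term-by-term (or equivalently evaluating the antiderivative F(x) = -3*x^5/5 - 9*x^4/4 - 6*x^3 - 15*x^2/2 - 9*x at the endpoints):
  F(1) − F(−1) = -507/20 − (117/20) = -156/5.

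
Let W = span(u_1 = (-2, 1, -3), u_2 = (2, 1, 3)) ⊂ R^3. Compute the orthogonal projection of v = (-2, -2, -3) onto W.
proj_W(v) = (-2, -2, -3)

Set up U = [u_1 | ... | u_2] ∈ R^(3×2). The projector onto W = col(U) is P = U (U^T U)^(-1) U^T.
Compute U^T U =
  [14, -12]
  [-12, 14],
and U^T v = (11, -15).
Solve U^T U · c = U^T v for the coefficients: c = (-1/2, -3/2). The projection is proj_W(v) = U c.
Check: (v - proj_W(v)) · u_1 = 0  (should be 0).
Check: (v - proj_W(v)) · u_2 = 0  (should be 0).
Result: proj_W(v) = (-2, -2, -3).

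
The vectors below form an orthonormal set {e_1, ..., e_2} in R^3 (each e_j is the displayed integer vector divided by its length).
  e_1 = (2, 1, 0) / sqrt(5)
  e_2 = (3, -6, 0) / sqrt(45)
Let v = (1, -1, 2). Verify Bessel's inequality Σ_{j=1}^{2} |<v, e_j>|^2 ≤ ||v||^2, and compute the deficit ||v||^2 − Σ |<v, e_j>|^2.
Σ |<v, e_j>|^2 = 2; ||v||^2 = 6; deficit = 4

Write each e_j = u_j / sqrt(<u_j, u_j>) where u_j is the displayed integer vector. Then <v, e_j> = <v, u_j> / sqrt(<u_j, u_j>), so |<v, e_j>|^2 = <v, u_j>^2 / <u_j, u_j>.
Coefficients: <v, e_1> = 1/sqrt(5), <v, e_2> = 9/sqrt(45).
Square and sum: Σ |<v, e_j>|^2 = 2.
Compute ||v||^2 = v·v = 6.
Deficit = 6 − 2 = 4 ≥ 0, confirming Bessel's inequality. (The deficit equals ||v − Σ <v,e_j> e_j||^2, the squared distance from v to span{e_j}.)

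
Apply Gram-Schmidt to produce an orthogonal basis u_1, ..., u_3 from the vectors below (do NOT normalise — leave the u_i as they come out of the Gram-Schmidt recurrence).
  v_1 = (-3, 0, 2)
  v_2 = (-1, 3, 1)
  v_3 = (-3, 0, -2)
Orthogonal basis:
  u_1 = (-3, 0, 2)
  u_2 = (2/13, 3, 3/13)
  u_3 = (-108/59, 18/59, -162/59)

Apply the Gram-Schmidt recurrence
  u_1 = v_1
  u_i = v_i − Σ_{j<i} ((v_i · u_j) / (u_j · u_j)) · u_j.

Step by step this gives:
  u_1 = (-3, 0, 2)
  u_2 = (2/13, 3, 3/13)
  u_3 = (-108/59, 18/59, -162/59)

Orthogonality check:
  u_2 · u_1 = 0 (should be 0)
  u_3 · u_1 = 0 (should be 0)
  u_3 · u_2 = 0 (should be 0)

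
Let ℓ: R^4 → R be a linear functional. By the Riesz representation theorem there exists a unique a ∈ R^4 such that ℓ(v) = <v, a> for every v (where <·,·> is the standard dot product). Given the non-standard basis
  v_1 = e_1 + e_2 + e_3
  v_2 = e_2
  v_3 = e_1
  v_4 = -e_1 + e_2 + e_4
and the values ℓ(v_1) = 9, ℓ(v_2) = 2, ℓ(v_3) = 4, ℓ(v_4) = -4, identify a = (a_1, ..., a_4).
a = (4, 2, 3, -2)

Write a = (a_1, ..., a_4) in the standard basis. For each basis vector v_i, ℓ(v_i) = <v_i, a> is a linear equation in the a_j's. Collect the n equations into a matrix system V a = ℓ, where row i of V is v_i (expressed in the standard basis). Since V is invertible (lower-triangular with 1s on the diagonal, up to permutation), solve by back-substitution:
  V =
[[1, 1, 1, 0],
 [0, 1, 0, 0],
 [1, 0, 0, 0],
 [-1, 1, 0, 1]]
  V a = (9, 2, 4, -4)
Solving gives a = (4, 2, 3, -2).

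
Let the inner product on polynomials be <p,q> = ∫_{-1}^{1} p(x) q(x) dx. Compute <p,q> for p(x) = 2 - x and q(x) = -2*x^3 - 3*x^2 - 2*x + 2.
<p,q> = 92/15

Expand the product: p(x)·q(x) = 2*x^4 - x^3 - 4*x^2 - 6*x + 4.
∫_{-1}^{1} of each monomial x^k gives [2/(k+1) if k even, 0 if k odd]. Integrating term-by-term (or equivalently evaluating the antiderivative F(x) = 2*x^5/5 - x^4/4 - 4*x^3/3 - 3*x^2 + 4*x at the endpoints):
  F(1) − F(−1) = -11/60 − (-379/60) = 92/15.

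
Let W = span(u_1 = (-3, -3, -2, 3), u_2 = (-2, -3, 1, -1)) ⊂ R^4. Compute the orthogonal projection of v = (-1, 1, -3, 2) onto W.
proj_W(v) = (-108/365, 198/365, -786/365, 1026/365)

Set up U = [u_1 | ... | u_2] ∈ R^(4×2). The projector onto W = col(U) is P = U (U^T U)^(-1) U^T.
Compute U^T U =
  [31, 10]
  [10, 15],
and U^T v = (12, -6).
Solve U^T U · c = U^T v for the coefficients: c = (48/73, -306/365). The projection is proj_W(v) = U c.
Check: (v - proj_W(v)) · u_1 = 0  (should be 0).
Check: (v - proj_W(v)) · u_2 = 0  (should be 0).
Result: proj_W(v) = (-108/365, 198/365, -786/365, 1026/365).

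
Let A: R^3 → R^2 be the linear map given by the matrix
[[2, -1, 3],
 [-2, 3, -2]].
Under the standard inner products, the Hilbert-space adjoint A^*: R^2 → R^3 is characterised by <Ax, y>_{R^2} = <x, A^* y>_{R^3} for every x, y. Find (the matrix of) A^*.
A^* = A^T =
[[2, -2],
 [-1, 3],
 [3, -2]]

For real matrices with standard dot products, the defining identity <Ax, y> = <x, A^* y> gives (Ax)^T y = x^T (A^*) y, i.e. x^T A^T y = x^T (A^*) y. Since this holds for all x, y, we must have A^* = A^T. Therefore
A^* =
[[2, -2],
 [-1, 3],
 [3, -2]].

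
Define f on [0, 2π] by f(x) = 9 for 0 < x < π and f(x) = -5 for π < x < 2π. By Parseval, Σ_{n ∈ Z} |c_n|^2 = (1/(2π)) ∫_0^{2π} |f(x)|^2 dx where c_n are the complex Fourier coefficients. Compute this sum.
Σ |c_n|^2 = 53

Parseval equates the L^2 energy of f (normalised by 1/(2π)) with the ℓ^2 sum of its Fourier coefficients: (1/(2π)) ∫_0^{2π} |f|^2 = Σ |c_n|^2.
Compute the left side: (1/(2π)) [∫_0^π 9^2 dx + ∫_π^{2π} (-5)^2 dx] = (1/(2π)) · (81π + 25π) = (81 + 25)/2 = 53.
So Σ_{n ∈ Z} |c_n|^2 = 53.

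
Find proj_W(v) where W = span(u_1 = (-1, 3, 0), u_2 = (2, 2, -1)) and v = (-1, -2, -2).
proj_W(v) = (-11/74, -127/74, 10/37)

Set up U = [u_1 | ... | u_2] ∈ R^(3×2). The projector onto W = col(U) is P = U (U^T U)^(-1) U^T.
Compute U^T U =
  [10, 4]
  [4, 9],
and U^T v = (-5, -4).
Solve U^T U · c = U^T v for the coefficients: c = (-29/74, -10/37). The projection is proj_W(v) = U c.
Check: (v - proj_W(v)) · u_1 = 0  (should be 0).
Check: (v - proj_W(v)) · u_2 = 0  (should be 0).
Result: proj_W(v) = (-11/74, -127/74, 10/37).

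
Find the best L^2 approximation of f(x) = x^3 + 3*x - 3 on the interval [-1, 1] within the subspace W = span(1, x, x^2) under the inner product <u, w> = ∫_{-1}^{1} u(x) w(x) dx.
g(x) = 18*x/5 - 3

The best approximation g ∈ W is the orthogonal projection of f onto W. Writing g = a_0 + a_1 x + a_2 x^2, the coefficients solve the normal equations G · a = b where
  G_{ij} = <φ_i, φ_j> and b_i = <f, φ_i>, with φ_0 = 1, φ_1 = x, φ_2 = x^2.
G =
  [2, 0, 2/3]
  [0, 2/3, 0]
  [2/3, 0, 2/5],
b = (-6, 12/5, -2).
Solving gives a_0 = -3, a_1 = 18/5, a_2 = 0, so
  g(x) = 18*x/5 - 3.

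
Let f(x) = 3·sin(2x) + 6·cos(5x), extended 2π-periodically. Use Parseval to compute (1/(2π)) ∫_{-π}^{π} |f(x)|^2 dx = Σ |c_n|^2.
Σ |c_n|^2 = 45/2

Expand |f|^2 and use orthogonality of {sin(nx), cos(mx)} on [-π, π]:
  ∫_{-π}^{π} sin(nx)^2 dx = π, ∫ cos(mx)^2 dx = π, and cross terms integrate to 0.
So ∫_{-π}^{π} f(x)^2 dx = 3^2 · π + 6^2 · π = (9 + 36)π.
Divide by 2π: (9 + 36)/2 = 45/2.
By Parseval, this equals Σ |c_n|^2.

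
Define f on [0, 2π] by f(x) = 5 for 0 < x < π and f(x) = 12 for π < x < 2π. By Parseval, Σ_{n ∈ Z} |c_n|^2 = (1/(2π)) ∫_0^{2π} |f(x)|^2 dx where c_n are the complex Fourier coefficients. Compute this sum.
Σ |c_n|^2 = 169/2

Parseval equates the L^2 energy of f (normalised by 1/(2π)) with the ℓ^2 sum of its Fourier coefficients: (1/(2π)) ∫_0^{2π} |f|^2 = Σ |c_n|^2.
Compute the left side: (1/(2π)) [∫_0^π 5^2 dx + ∫_π^{2π} 12^2 dx] = (1/(2π)) · (25π + 144π) = (25 + 144)/2 = 169/2.
So Σ_{n ∈ Z} |c_n|^2 = 169/2.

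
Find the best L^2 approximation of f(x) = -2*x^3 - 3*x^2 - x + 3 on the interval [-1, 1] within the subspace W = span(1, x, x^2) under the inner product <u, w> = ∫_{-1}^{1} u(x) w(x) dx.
g(x) = -3*x^2 - 11*x/5 + 3

The best approximation g ∈ W is the orthogonal projection of f onto W. Writing g = a_0 + a_1 x + a_2 x^2, the coefficients solve the normal equations G · a = b where
  G_{ij} = <φ_i, φ_j> and b_i = <f, φ_i>, with φ_0 = 1, φ_1 = x, φ_2 = x^2.
G =
  [2, 0, 2/3]
  [0, 2/3, 0]
  [2/3, 0, 2/5],
b = (4, -22/15, 4/5).
Solving gives a_0 = 3, a_1 = -11/5, a_2 = -3, so
  g(x) = -3*x^2 - 11*x/5 + 3.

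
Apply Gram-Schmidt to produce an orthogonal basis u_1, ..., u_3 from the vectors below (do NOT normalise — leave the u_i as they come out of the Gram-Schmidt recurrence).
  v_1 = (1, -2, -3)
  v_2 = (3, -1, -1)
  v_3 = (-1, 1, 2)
Orthogonal basis:
  u_1 = (1, -2, -3)
  u_2 = (17/7, 1/7, 5/7)
  u_3 = (-1/30, -4/15, 1/6)

Apply the Gram-Schmidt recurrence
  u_1 = v_1
  u_i = v_i − Σ_{j<i} ((v_i · u_j) / (u_j · u_j)) · u_j.

Step by step this gives:
  u_1 = (1, -2, -3)
  u_2 = (17/7, 1/7, 5/7)
  u_3 = (-1/30, -4/15, 1/6)

Orthogonality check:
  u_2 · u_1 = 0 (should be 0)
  u_3 · u_1 = 0 (should be 0)
  u_3 · u_2 = 0 (should be 0)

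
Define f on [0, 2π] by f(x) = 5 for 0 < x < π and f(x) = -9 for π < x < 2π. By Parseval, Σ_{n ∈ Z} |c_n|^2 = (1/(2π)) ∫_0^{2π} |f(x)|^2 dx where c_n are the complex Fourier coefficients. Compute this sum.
Σ |c_n|^2 = 53

Parseval equates the L^2 energy of f (normalised by 1/(2π)) with the ℓ^2 sum of its Fourier coefficients: (1/(2π)) ∫_0^{2π} |f|^2 = Σ |c_n|^2.
Compute the left side: (1/(2π)) [∫_0^π 5^2 dx + ∫_π^{2π} (-9)^2 dx] = (1/(2π)) · (25π + 81π) = (25 + 81)/2 = 53.
So Σ_{n ∈ Z} |c_n|^2 = 53.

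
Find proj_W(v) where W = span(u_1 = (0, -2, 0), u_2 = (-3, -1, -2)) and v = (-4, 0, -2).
proj_W(v) = (-48/13, 0, -32/13)

Set up U = [u_1 | ... | u_2] ∈ R^(3×2). The projector onto W = col(U) is P = U (U^T U)^(-1) U^T.
Compute U^T U =
  [4, 2]
  [2, 14],
and U^T v = (0, 16).
Solve U^T U · c = U^T v for the coefficients: c = (-8/13, 16/13). The projection is proj_W(v) = U c.
Check: (v - proj_W(v)) · u_1 = 0  (should be 0).
Check: (v - proj_W(v)) · u_2 = 0  (should be 0).
Result: proj_W(v) = (-48/13, 0, -32/13).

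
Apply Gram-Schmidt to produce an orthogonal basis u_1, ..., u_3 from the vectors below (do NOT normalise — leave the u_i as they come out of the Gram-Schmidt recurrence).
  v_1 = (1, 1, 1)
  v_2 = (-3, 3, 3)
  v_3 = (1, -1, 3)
Orthogonal basis:
  u_1 = (1, 1, 1)
  u_2 = (-4, 2, 2)
  u_3 = (0, -2, 2)

Apply the Gram-Schmidt recurrence
  u_1 = v_1
  u_i = v_i − Σ_{j<i} ((v_i · u_j) / (u_j · u_j)) · u_j.

Step by step this gives:
  u_1 = (1, 1, 1)
  u_2 = (-4, 2, 2)
  u_3 = (0, -2, 2)

Orthogonality check:
  u_2 · u_1 = 0 (should be 0)
  u_3 · u_1 = 0 (should be 0)
  u_3 · u_2 = 0 (should be 0)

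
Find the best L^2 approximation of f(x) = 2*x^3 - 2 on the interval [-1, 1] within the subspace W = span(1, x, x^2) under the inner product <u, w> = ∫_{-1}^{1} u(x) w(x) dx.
g(x) = 6*x/5 - 2

The best approximation g ∈ W is the orthogonal projection of f onto W. Writing g = a_0 + a_1 x + a_2 x^2, the coefficients solve the normal equations G · a = b where
  G_{ij} = <φ_i, φ_j> and b_i = <f, φ_i>, with φ_0 = 1, φ_1 = x, φ_2 = x^2.
G =
  [2, 0, 2/3]
  [0, 2/3, 0]
  [2/3, 0, 2/5],
b = (-4, 4/5, -4/3).
Solving gives a_0 = -2, a_1 = 6/5, a_2 = 0, so
  g(x) = 6*x/5 - 2.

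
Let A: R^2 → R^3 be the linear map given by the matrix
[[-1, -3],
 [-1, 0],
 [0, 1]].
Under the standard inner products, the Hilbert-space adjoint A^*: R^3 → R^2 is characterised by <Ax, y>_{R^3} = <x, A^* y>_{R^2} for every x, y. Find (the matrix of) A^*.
A^* = A^T =
[[-1, -1, 0],
 [-3, 0, 1]]

For real matrices with standard dot products, the defining identity <Ax, y> = <x, A^* y> gives (Ax)^T y = x^T (A^*) y, i.e. x^T A^T y = x^T (A^*) y. Since this holds for all x, y, we must have A^* = A^T. Therefore
A^* =
[[-1, -1, 0],
 [-3, 0, 1]].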